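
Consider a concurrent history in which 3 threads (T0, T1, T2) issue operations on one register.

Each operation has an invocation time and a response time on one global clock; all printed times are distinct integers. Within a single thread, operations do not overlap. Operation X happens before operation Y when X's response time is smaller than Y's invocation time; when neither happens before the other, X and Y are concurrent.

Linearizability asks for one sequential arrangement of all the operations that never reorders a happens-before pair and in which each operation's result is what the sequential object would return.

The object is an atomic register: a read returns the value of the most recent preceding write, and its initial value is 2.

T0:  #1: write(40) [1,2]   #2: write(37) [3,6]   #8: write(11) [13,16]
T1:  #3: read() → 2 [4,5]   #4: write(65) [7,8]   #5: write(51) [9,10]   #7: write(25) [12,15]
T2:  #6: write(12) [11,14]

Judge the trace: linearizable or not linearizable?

the violation lands at event 5, #3's response at time 5: events 1..4 linearize, events 1..5 do not
the completed operations (2 total) allow one real-time order; the register replay rejects it
no escape via the 1 pending operation (#2): every completion choice fails
e.g. #1, #3 (pending dropped): illegal at step 2, since #3 read() → 2 cannot apply there

not linearizable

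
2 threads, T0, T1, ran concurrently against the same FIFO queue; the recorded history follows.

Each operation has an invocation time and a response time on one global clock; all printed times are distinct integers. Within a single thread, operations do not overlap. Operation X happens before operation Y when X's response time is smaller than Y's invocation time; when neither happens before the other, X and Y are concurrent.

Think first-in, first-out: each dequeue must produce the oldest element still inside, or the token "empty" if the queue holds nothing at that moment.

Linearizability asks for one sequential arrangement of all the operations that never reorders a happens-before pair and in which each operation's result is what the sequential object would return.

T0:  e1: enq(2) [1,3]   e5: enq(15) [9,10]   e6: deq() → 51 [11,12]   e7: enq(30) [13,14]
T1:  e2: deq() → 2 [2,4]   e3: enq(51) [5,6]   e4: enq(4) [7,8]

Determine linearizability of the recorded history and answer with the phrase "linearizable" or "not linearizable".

linearizable

witness order: e1, e2, e3, e4, e5, e6, e7
1. e1 enq(2), leaving queue <2>
2. e2 deq() → 2, leaving queue <>
3. e3 enq(51), leaving queue <51>
4. e4 enq(4), leaving queue <51,4>
5. e5 enq(15), leaving queue <51,4,15>
6. e6 deq() → 51, leaving queue <4,15>
7. e7 enq(30), leaving queue <4,15,30>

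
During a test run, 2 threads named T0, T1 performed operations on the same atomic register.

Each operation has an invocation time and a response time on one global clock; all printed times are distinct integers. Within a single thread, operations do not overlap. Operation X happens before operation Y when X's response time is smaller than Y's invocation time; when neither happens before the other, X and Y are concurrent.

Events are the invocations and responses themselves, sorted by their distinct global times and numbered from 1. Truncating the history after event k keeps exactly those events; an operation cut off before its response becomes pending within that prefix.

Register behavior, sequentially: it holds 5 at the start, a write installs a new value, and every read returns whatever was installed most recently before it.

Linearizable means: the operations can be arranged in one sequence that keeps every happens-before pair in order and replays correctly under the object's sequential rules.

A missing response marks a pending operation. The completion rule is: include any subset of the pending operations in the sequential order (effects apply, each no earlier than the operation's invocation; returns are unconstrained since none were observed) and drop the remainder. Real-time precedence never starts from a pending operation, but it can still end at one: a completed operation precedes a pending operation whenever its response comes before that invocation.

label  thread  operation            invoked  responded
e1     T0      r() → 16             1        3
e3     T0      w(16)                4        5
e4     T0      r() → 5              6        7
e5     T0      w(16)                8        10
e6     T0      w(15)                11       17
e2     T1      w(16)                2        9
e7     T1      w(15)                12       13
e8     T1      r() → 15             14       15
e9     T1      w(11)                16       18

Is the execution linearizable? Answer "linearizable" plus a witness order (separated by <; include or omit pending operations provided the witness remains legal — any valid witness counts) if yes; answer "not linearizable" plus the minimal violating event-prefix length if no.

events 1..6 are fine; event 7 — the response of e4 at time 7 — makes the prefix non-linearizable
exactly one order of the 3 completed ops respects real time; the atomic register replay fails
no completion choice of the 1 pending operation (e2) rescues it — every subset was tried
sample order e1, e3, e4 (pending dropped) stalls at step 1 — e1 r() → 16 has no legal effect

not linearizable — minimal violating prefix: 7 events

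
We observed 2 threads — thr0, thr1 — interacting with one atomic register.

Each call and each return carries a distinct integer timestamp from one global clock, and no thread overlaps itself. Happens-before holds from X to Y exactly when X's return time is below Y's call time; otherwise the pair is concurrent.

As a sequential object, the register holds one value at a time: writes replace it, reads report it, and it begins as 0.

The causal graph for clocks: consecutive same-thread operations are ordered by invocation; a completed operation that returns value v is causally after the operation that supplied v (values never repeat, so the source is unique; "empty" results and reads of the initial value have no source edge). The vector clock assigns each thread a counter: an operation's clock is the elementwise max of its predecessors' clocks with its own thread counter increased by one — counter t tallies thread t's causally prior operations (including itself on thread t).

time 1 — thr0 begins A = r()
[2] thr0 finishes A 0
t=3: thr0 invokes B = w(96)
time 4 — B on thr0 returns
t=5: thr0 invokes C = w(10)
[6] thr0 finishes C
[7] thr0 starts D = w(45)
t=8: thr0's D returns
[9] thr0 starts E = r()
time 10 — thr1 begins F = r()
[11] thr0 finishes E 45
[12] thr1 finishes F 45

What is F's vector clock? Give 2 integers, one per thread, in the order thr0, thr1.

VC(A, invoked at 1): no causal predecessors; +1 on thr0 → (1, 0)
VC(B, invoked at 3): max of VC(A)=(1, 0), then +1 on thread thr0 → (2, 0)
VC(C, invoked at 5): max of VC(B)=(2, 0), then +1 on thread thr0 → (3, 0)
VC(D, invoked at 7): max of VC(C)=(3, 0), then +1 on thread thr0 → (4, 0)
VC(F, invoked at 10): max of VC(D)=(4, 0), then +1 on thread thr1 → (4, 1)
VC(E, invoked at 9): max of VC(D)=(4, 0), then +1 on thread thr0 → (5, 0)
target: VC(F) = (4, 1)

(4, 1)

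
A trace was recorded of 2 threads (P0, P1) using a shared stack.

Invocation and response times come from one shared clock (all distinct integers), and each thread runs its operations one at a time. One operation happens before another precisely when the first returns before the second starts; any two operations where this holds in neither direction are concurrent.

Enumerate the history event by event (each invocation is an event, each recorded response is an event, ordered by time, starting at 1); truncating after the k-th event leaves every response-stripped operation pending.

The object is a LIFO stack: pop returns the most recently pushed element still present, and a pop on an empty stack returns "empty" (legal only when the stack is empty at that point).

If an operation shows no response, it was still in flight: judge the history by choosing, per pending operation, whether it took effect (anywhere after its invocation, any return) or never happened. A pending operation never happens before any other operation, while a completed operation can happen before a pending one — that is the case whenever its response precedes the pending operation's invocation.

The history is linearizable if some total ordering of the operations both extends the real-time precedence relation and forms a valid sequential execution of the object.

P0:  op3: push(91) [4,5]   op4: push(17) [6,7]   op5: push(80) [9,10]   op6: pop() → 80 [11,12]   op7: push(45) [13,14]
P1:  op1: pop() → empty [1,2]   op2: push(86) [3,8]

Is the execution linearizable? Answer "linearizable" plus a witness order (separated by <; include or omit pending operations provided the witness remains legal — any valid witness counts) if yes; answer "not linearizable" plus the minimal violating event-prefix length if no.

linearizable — witness: op1 < op2 < op3 < op4 < op5 < op6 < op7

step 1: op1 pop() → empty — stack <>
step 2: op2 push(86) — stack <86>
step 3: op3 push(91) — stack <86,91>
step 4: op4 push(17) — stack <86,91,17>
step 5: op5 push(80) — stack <86,91,17,80>
step 6: op6 pop() → 80 — stack <86,91,17>
step 7: op7 push(45) — stack <86,91,17,45>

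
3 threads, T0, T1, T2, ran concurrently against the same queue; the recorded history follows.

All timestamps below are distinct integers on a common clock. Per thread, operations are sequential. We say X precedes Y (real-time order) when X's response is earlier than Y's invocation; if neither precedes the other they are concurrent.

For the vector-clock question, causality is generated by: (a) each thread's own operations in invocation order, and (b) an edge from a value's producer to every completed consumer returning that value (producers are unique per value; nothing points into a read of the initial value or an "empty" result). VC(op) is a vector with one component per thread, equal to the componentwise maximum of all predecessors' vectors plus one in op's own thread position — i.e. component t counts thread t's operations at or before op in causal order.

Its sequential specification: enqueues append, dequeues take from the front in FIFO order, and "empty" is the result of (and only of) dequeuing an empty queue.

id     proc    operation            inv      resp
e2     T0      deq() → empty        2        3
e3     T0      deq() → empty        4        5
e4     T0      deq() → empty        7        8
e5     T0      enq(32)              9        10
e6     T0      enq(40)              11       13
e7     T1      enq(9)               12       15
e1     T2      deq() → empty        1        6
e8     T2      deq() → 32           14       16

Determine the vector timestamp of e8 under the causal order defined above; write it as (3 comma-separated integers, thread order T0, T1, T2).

(4, 0, 2)

VC(e1, invoked at 1): no causal predecessors; +1 on T2 → (0, 0, 1)
VC(e7, invoked at 12): no causal predecessors; +1 on T1 → (0, 1, 0)
VC(e2, invoked at 2): no causal predecessors; +1 on T0 → (1, 0, 0)
e3, invoked 4, takes VC(e2)=(1, 0, 0) under max, adds 1 for T0 → (2, 0, 0)
e4, invoked 7, takes VC(e3)=(2, 0, 0) under max, adds 1 for T0 → (3, 0, 0)
e5, invoked 9, takes VC(e4)=(3, 0, 0) under max, adds 1 for T0 → (4, 0, 0)
e6, invoked 11, takes VC(e5)=(4, 0, 0) under max, adds 1 for T0 → (5, 0, 0)
e8, invoked 14, takes VC(e1)=(0, 0, 1), VC(e5)=(4, 0, 0) under max, adds 1 for T2 → (4, 0, 2)
target: VC(e8) = (4, 0, 2)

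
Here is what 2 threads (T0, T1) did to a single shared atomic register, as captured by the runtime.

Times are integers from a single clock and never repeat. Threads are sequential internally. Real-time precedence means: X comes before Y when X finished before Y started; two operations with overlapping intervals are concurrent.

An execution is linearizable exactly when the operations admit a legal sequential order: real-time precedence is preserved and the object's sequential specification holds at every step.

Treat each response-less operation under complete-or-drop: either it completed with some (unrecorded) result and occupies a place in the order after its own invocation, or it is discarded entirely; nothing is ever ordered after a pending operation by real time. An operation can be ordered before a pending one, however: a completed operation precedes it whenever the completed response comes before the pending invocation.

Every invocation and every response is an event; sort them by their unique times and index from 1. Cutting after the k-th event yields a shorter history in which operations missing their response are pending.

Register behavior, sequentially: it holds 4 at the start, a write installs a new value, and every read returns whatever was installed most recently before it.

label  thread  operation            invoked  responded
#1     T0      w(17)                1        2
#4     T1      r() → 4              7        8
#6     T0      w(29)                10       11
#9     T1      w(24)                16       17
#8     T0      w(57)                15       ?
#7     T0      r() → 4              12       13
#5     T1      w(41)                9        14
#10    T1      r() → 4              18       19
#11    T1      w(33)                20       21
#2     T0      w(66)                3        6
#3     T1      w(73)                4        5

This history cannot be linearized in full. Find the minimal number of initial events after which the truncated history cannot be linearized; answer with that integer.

8

events 1..7 are linearizable; a witness order is #1, #2, #3:
after step 1 (#1 w(17)): value 17
after step 2 (#2 w(66)): value 66
after step 3 (#3 w(73)): value 73
event 8 — #4's response, time 8 — after it, nothing linearizes
e.g. #1, #2, #3, #4: illegal at step 4, since #4 r() → 4 cannot apply there
e.g. #1, #3, #2, #4: illegal at step 4, since #4 r() → 4 cannot apply there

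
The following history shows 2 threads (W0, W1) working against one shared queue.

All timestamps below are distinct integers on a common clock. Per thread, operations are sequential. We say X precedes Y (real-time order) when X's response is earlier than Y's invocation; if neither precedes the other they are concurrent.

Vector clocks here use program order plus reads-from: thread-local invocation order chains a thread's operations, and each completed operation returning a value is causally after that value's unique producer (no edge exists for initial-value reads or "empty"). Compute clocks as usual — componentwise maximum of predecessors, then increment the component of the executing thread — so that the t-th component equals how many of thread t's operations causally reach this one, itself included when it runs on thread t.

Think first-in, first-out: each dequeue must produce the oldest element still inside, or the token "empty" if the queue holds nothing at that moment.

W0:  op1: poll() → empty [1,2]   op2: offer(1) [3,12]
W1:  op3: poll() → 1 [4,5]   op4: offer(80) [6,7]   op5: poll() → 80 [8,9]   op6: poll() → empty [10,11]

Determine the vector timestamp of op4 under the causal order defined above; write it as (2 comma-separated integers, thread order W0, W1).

op1, invoked 1, has no incoming edges; only W0's bump applies → (1, 0)
from VC(op1)=(1, 0), op2 (invoked 3) maxes components and bumps W0 → (2, 0)
from VC(op2)=(2, 0), op3 (invoked 4) maxes components and bumps W1 → (2, 1)
from VC(op3)=(2, 1), op4 (invoked 6) maxes components and bumps W1 → (2, 2)
from VC(op4)=(2, 2), op5 (invoked 8) maxes components and bumps W1 → (2, 3)
from VC(op5)=(2, 3), op6 (invoked 10) maxes components and bumps W1 → (2, 4)
target: VC(op4) = (2, 2)

(2, 2)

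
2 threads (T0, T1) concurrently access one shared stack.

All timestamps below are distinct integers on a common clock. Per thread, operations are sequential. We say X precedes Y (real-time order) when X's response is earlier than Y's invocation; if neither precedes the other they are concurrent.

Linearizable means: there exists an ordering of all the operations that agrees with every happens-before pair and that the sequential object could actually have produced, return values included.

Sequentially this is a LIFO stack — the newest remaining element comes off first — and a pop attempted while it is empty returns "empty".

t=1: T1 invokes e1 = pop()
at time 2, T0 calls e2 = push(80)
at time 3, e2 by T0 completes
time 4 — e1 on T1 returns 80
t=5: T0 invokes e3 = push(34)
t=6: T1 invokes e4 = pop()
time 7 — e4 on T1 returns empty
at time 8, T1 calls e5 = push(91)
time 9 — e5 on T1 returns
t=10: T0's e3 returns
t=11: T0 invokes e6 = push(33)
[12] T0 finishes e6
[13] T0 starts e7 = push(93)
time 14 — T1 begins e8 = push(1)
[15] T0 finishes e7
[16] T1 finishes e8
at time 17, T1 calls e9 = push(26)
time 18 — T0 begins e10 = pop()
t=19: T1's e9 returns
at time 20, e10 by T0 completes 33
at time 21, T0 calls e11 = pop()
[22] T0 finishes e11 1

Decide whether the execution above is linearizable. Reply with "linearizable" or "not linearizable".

not linearizable

through event 19 a valid linearization exists; event 20 (e10 responding at time 20) ends that
real-time-consistent orders of the 10 completed operations: 24 — all fail the stack replay
e.g. e1, e2, e3, e4, e5, e6, e7, e8, e9, e10: illegal at step 1, since e1 pop() → 80 cannot apply there
e.g. e1, e2, e3, e4, e5, e6, e7, e8, e10, e9: illegal at step 1, since e1 pop() → 80 cannot apply there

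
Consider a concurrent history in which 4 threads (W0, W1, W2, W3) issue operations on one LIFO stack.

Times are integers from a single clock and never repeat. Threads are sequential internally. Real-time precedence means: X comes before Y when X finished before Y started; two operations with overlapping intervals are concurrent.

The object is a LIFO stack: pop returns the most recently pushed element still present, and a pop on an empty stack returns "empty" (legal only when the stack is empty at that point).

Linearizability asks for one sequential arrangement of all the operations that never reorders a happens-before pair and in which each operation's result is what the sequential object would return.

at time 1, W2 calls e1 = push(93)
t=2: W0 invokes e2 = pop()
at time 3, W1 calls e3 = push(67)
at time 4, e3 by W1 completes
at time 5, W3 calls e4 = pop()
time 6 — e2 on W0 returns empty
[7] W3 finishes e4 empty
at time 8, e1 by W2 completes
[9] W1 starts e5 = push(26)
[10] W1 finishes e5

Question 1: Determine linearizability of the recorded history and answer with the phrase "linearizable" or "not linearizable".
not linearizable

the violation lands at event 7, e4's response at time 7: events 1..6 linearize, events 1..7 do not
3 orders of the 3 completed LIFO stack ops respect real time; none is legal
no escape via the 1 pending operation (e1): every completion choice fails
e.g. e2, e3, e4 (pending dropped): illegal at step 3, since e4 pop() → empty cannot apply there
e.g. e3, e2, e4 (pending dropped): illegal at step 2, since e2 pop() → empty cannot apply there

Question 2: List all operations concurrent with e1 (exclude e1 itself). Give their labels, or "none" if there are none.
Answer: e2, e3, e4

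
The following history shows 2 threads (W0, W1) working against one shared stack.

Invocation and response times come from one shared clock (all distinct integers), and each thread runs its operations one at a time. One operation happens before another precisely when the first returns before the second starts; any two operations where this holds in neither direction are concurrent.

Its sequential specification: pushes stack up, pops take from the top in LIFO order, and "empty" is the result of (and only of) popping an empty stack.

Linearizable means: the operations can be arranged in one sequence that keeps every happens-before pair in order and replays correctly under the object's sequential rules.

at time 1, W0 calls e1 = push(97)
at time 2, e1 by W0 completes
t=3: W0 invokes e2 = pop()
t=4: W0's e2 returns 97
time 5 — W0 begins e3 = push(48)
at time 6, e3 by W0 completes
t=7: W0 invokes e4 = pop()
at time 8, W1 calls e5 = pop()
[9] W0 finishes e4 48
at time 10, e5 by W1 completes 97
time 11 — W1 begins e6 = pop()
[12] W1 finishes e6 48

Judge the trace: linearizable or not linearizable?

cut after 9 events: linearizable; cut after 10 events (e5 responds, time 10): not linearizable
all 2 real-time-respecting orders fail — 5 completed stack operations, no legal replay
one such order, e1, e2, e3, e4, e5, breaks at step 5 where e5 pop() → 97 is illegal
one such order, e1, e2, e3, e5, e4, breaks at step 4 where e5 pop() → 97 is illegal

not linearizable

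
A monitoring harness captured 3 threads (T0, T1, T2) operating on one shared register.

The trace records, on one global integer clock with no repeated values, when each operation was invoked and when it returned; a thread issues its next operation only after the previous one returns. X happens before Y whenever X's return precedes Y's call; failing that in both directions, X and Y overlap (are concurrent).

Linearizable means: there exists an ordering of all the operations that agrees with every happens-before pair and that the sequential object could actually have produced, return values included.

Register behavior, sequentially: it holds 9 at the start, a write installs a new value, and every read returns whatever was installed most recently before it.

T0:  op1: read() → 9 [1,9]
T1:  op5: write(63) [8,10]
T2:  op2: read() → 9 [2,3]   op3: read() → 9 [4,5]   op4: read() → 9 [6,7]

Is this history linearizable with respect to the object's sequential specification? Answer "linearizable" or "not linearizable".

linearizable

one valid linearization: op1, op2, op3, op4, op5
1. op1 read() → 9, leaving value 9
2. op2 read() → 9, leaving value 9
3. op3 read() → 9, leaving value 9
4. op4 read() → 9, leaving value 9
5. op5 write(63), leaving value 63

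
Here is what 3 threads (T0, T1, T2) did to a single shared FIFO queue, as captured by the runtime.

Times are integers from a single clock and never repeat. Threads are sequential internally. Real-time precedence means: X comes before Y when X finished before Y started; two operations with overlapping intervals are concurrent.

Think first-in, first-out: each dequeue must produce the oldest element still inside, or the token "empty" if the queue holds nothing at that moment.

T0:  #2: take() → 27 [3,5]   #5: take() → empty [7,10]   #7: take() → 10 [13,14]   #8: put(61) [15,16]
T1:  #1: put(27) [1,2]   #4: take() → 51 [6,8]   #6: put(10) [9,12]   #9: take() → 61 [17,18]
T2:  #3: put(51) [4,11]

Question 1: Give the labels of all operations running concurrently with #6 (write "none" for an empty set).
#3, #5

#6 runs from 9 to 12; window-overlapping ops are concurrent
#1 [1,2]: before
#2 [3,5]: before
#3 [4,11]: concurrent
#4 [6,8]: before
#5 [7,10]: concurrent
#7 [13,14]: after
#8 [15,16]: after
#9 [17,18]: after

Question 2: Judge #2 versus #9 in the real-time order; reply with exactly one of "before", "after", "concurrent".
before

#2 spans [3,5], #9 spans [17,18]
resp(#2)=5 < inv(#9)=17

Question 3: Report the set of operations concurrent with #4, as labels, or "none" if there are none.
#3, #5

concurrent with #4 ([6,8]): every op whose interval crosses 6..8
#1 [1,2]: before
#2 [3,5]: before
#3 [4,11]: concurrent
#5 [7,10]: concurrent
#6 [9,12]: after
#7 [13,14]: after
#8 [15,16]: after
#9 [17,18]: after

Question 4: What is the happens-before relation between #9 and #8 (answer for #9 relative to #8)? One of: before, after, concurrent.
after

#9 spans [17,18], #8 spans [15,16]
resp(#8)=16 < inv(#9)=17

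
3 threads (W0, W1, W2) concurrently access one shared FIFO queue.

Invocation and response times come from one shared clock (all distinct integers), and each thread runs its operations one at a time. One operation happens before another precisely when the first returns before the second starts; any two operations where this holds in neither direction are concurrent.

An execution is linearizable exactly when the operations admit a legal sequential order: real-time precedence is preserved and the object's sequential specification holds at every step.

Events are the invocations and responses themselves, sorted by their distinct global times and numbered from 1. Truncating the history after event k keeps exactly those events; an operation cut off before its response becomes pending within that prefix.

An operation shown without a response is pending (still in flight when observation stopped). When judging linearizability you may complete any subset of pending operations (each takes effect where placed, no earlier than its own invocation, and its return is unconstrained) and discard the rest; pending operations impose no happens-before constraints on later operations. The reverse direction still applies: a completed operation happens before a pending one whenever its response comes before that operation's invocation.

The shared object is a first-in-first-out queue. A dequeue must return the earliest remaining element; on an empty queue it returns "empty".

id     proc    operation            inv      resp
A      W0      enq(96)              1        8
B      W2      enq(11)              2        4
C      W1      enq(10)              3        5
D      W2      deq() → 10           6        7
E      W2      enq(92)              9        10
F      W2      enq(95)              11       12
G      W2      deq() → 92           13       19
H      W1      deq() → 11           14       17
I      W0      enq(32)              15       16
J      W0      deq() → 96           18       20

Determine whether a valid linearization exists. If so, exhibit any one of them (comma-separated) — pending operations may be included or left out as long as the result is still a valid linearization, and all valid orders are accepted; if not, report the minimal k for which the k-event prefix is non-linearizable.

linearizable — witness: C, B, A, D, E, F, H, I, J, G

1. C enq(10), leaving queue <10>
2. B enq(11), leaving queue <10,11>
3. A enq(96), leaving queue <10,11,96>
4. D deq() → 10, leaving queue <11,96>
5. E enq(92), leaving queue <11,96,92>
6. F enq(95), leaving queue <11,96,92,95>
7. H deq() → 11, leaving queue <96,92,95>
8. I enq(32), leaving queue <96,92,95,32>
9. J deq() → 96, leaving queue <92,95,32>
10. G deq() → 92, leaving queue <95,32>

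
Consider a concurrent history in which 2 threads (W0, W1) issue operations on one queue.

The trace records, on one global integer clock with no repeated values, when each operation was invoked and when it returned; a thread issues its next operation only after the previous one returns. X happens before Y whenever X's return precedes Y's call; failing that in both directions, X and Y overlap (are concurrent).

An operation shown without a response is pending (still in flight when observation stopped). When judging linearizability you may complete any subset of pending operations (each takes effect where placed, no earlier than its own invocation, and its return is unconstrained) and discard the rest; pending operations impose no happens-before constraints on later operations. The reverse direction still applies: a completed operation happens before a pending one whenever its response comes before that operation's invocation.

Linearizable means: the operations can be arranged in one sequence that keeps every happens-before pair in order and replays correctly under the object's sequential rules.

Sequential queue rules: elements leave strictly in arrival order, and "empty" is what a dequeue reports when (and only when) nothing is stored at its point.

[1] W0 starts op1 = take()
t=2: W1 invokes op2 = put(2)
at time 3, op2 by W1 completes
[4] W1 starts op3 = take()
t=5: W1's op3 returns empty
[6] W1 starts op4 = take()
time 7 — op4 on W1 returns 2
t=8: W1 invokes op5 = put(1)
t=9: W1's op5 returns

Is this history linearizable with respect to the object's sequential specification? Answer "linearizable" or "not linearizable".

not linearizable

the violation lands at event 7, op4's response at time 7: events 1..6 linearize, events 1..7 do not
one real-time candidate order over the 3 completed operations — the queue replay rejects it
no escape via the 1 pending operation (op1): every completion choice fails
e.g. op2, op3, op4 (pending dropped): illegal at step 2, since op3 take() → empty cannot apply there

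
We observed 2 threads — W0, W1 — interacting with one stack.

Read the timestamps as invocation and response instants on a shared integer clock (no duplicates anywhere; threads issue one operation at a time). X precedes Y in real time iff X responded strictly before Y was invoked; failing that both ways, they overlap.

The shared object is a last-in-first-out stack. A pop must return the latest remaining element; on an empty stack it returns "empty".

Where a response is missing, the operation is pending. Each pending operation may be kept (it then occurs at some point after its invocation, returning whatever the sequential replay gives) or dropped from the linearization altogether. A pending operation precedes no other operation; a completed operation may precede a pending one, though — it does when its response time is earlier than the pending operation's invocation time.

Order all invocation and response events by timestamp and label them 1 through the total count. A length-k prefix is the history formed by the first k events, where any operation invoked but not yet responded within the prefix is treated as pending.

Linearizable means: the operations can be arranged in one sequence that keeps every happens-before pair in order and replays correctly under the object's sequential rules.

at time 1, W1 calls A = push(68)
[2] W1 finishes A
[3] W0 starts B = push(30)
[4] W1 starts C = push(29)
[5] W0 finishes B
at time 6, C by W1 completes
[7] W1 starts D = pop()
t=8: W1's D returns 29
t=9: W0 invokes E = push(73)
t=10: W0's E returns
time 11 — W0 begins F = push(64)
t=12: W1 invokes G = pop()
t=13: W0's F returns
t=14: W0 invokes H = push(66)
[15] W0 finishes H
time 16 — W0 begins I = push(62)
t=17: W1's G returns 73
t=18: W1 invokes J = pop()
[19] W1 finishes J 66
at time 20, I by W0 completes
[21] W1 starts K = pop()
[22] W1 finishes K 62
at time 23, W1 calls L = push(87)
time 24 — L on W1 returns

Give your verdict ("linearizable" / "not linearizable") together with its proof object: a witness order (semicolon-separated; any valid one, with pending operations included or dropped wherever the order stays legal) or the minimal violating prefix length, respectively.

linearizable — witness: A; B; C; D; E; G; F; H; J; I; K; L

1. A push(68), leaving stack <68>
2. B push(30), leaving stack <68,30>
3. C push(29), leaving stack <68,30,29>
4. D pop() → 29, leaving stack <68,30>
5. E push(73), leaving stack <68,30,73>
6. G pop() → 73, leaving stack <68,30>
7. F push(64), leaving stack <68,30,64>
8. H push(66), leaving stack <68,30,64,66>
9. J pop() → 66, leaving stack <68,30,64>
10. I push(62), leaving stack <68,30,64,62>
11. K pop() → 62, leaving stack <68,30,64>
12. L push(87), leaving stack <68,30,64,87>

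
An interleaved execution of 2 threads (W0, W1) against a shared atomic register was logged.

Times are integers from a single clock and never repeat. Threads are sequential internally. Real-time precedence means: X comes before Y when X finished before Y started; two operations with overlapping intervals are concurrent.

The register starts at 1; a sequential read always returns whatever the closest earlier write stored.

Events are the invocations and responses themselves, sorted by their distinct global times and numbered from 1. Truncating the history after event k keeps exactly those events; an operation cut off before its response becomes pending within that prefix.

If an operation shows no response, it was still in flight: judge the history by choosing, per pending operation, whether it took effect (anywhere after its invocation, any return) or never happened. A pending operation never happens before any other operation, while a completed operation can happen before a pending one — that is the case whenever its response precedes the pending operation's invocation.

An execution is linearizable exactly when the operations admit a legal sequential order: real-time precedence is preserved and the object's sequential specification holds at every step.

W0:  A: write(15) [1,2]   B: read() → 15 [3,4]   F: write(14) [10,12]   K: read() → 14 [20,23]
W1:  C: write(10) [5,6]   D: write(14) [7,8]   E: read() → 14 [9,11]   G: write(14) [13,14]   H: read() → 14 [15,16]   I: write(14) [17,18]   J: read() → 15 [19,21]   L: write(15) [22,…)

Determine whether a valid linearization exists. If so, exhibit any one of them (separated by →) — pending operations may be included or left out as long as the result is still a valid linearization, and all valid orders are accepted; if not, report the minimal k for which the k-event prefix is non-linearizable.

not linearizable — minimal violating prefix: 21 events

prefix check: 1..20 passes, 1..21 fails once J's time-21 response joins
every one of the 2 real-time-consistent orders over 10 completed atomic register ops fails the sequential spec
no escape via the 1 pending operation (K): every completion choice fails
for example A, B, C, D, E, F, G, H, I, J (pending dropped) fails at step 10: J read() → 15 is not legal there
for example A, B, C, D, F, E, G, H, I, J (pending dropped) fails at step 10: J read() → 15 is not legal there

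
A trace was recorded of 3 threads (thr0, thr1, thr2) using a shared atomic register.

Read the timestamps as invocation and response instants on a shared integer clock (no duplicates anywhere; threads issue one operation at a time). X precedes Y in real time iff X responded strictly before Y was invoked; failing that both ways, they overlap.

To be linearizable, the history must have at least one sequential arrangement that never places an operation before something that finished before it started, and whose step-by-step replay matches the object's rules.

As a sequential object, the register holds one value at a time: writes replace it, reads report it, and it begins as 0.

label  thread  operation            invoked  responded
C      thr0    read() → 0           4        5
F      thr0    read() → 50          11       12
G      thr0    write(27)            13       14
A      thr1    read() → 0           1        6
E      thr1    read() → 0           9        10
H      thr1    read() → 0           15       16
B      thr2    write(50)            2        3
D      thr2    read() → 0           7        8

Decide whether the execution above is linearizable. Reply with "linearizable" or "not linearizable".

not linearizable

through event 4 a valid linearization exists; event 5 (C responding at time 5) ends that
exactly one order of the 2 completed ops respects real time; the atomic register replay fails
including or dropping the 1 pending operation (A) in any combination fails
for example B, C (pending dropped) fails at step 2: C read() → 0 is not legal there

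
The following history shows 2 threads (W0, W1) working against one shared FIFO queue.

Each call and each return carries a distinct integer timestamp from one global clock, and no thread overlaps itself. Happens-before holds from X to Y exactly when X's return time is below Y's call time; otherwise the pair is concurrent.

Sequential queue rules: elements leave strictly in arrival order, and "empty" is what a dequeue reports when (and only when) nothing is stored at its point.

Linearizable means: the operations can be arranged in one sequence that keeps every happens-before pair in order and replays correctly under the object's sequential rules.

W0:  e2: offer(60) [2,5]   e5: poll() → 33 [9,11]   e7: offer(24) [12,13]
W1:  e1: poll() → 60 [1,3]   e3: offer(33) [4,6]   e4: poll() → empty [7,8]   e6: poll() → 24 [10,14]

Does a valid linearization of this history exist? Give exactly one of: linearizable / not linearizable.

prefix check: 1..7 passes, 1..8 fails once e4's time-8 response joins
real-time-consistent orders of the 4 completed operations: 3 — all fail the FIFO queue replay
for example e1, e2, e3, e4 fails at step 1: e1 poll() → 60 is not legal there
for example e1, e3, e2, e4 fails at step 1: e1 poll() → 60 is not legal there

not linearizable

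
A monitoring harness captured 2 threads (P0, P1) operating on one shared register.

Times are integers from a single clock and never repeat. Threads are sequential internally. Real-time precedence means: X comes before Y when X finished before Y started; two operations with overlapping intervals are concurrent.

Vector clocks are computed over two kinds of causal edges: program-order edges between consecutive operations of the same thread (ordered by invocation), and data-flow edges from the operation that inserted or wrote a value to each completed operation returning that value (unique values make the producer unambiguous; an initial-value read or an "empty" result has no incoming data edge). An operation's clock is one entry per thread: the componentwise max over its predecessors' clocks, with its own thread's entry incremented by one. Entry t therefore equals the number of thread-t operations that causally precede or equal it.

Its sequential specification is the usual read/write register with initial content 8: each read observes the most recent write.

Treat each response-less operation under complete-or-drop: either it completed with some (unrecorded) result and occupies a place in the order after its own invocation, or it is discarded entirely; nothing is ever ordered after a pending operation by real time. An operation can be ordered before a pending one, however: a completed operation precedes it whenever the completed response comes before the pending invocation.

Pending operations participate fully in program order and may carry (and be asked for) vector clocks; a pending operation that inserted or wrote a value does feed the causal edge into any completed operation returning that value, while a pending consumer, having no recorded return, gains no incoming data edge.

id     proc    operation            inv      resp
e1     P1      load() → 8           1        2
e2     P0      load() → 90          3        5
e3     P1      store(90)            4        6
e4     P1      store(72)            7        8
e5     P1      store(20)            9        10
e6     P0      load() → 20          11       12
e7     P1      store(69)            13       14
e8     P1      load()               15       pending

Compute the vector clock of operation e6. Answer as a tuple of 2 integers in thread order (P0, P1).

no predecessors for e1 (invoked 1): P1 increments from zero → (0, 1)
from VC(e1)=(0, 1), e3 (invoked 4) maxes components and bumps P1 → (0, 2)
from VC(e3)=(0, 2), e4 (invoked 7) maxes components and bumps P1 → (0, 3)
from VC(e3)=(0, 2), e2 (invoked 3) maxes components and bumps P0 → (1, 2)
from VC(e4)=(0, 3), e5 (invoked 9) maxes components and bumps P1 → (0, 4)
from VC(e5)=(0, 4), e7 (invoked 13) maxes components and bumps P1 → (0, 5)
from VC(e7)=(0, 5), e8 (invoked 15) maxes components and bumps P1 → (0, 6)
from VC(e2)=(1, 2), VC(e5)=(0, 4), e6 (invoked 11) maxes components and bumps P0 → (2, 4)
target: VC(e6) = (2, 4)

(2, 4)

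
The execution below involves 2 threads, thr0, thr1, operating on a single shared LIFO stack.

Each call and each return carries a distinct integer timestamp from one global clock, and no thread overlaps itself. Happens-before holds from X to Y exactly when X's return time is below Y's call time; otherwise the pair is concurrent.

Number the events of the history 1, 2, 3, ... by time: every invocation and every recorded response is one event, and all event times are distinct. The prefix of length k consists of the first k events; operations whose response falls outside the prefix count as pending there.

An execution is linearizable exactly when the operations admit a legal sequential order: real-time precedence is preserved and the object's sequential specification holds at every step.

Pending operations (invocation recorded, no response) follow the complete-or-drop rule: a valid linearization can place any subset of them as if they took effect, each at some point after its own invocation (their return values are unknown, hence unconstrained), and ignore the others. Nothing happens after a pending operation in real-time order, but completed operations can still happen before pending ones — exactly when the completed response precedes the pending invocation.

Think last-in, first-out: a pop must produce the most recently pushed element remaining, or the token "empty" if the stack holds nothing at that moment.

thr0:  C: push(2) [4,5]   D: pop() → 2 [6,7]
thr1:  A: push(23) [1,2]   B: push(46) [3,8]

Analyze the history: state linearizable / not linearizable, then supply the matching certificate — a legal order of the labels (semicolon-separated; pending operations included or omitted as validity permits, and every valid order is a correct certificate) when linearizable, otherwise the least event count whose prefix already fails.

linearizable — witness: A; B; C; D

step 1: A push(23) — stack <23>
step 2: B push(46) — stack <23,46>
step 3: C push(2) — stack <23,46,2>
step 4: D pop() → 2 — stack <23,46>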